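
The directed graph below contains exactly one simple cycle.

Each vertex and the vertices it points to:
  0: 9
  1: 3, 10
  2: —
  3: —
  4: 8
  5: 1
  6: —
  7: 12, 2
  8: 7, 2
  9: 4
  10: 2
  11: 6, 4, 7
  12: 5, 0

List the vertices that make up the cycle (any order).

0, 4, 7, 8, 9, 12

DFS with gray/black marking from 7:
7 gray
  12 gray
    5 gray
      1 gray
        3 gray
        3 black
        10 gray
          2 gray
          2 black
        10 black
      1 black
    5 black
    0 gray
      9 gray
        4 gray
          8 gray
            8→7: 7 is gray → back edge
Back edge closes the cycle 7 → 12 → 0 → 9 → 4 → 8 → 7; its vertices are {0, 4, 7, 8, 9, 12}.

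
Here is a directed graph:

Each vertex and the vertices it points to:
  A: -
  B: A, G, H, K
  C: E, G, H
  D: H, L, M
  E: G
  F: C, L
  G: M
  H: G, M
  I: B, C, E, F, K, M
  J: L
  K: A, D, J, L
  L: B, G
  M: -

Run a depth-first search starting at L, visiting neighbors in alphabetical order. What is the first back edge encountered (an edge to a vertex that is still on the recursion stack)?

D→L

DFS from L (visiting neighbors in alphabetical order); mark gray on enter, black on exit:
L gray
  B gray
    A gray
    A black
    G gray
      M gray
      M black
    G black
    H gray
      H→G: G black — skip
      H→M: M black — skip
    H black
    K gray
      K→A: A black — skip
      D gray
        D→H: H black — skip
        D→L: L is gray → back edge
First back edge: D → L.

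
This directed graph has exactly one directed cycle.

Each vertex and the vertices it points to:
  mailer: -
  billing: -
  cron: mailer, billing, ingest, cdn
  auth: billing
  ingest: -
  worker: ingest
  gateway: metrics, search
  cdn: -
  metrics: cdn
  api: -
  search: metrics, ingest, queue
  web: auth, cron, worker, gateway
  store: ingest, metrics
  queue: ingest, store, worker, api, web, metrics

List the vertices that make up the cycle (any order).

DFS with gray/black marking from queue:
queue gray
  ingest gray
  ingest black
  store gray
    store→ingest: ingest black — skip
    metrics gray
      cdn gray
      cdn black
    metrics black
  store black
  worker gray
    worker→ingest: ingest black — skip
  worker black
  api gray
  api black
  web gray
    auth gray
      billing gray
      billing black
    auth black
    cron gray
      mailer gray
      mailer black
      cron→billing: billing black — skip
      cron→ingest: ingest black — skip
      cron→cdn: cdn black — skip
    cron black
    web→worker: worker black — skip
    gateway gray
      gateway→metrics: metrics black — skip
      search gray
        search→metrics: metrics black — skip
        search→ingest: ingest black — skip
        search→queue: queue is gray → back edge
Back edge closes the cycle queue → web → gateway → search → queue; its vertices are {web, queue, search, gateway}.

web, queue, search, gateway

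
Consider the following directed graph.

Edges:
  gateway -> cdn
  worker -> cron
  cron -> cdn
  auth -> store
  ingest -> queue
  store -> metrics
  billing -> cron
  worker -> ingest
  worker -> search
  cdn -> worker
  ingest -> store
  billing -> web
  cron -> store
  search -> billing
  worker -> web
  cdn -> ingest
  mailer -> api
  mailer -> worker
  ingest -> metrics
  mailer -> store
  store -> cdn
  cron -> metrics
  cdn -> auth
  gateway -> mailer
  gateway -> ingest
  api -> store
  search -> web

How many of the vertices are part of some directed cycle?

8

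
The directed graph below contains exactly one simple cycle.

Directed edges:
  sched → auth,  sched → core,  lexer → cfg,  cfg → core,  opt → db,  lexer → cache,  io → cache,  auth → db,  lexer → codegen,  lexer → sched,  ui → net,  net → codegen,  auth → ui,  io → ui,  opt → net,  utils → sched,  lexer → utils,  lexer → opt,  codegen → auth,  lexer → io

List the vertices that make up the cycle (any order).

DFS with gray/black marking from codegen:
codegen gray
  auth gray
    db gray
    db black
    ui gray
      net gray
        net→codegen: codegen is gray → back edge
Back edge closes the cycle codegen → auth → ui → net → codegen; its vertices are {ui, net, auth, codegen}.

ui, net, auth, codegen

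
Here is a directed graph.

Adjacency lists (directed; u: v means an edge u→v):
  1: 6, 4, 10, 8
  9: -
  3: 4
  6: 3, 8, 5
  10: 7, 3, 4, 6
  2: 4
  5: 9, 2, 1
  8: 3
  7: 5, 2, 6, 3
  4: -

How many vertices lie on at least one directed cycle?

A vertex is on a directed cycle iff it belongs to a strongly connected component of size ≥ 2 (or has a self-loop).
The vertices on cycles are {1, 5, 6, 7, 10} — 5 in total.

5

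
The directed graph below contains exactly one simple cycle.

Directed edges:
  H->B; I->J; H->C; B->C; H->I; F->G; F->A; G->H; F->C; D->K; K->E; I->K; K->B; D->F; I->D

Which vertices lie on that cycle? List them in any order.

D, F, G, H, I

DFS with gray/black marking from I:
I gray
  J gray
  J black
  K gray
    B gray
      C gray
      C black
    B black
    E gray
    E black
  K black
  D gray
    D→K: K black — skip
    F gray
      A gray
      A black
      G gray
        H gray
          H→B: B black — skip
          H→I: I is gray → back edge
Back edge closes the cycle I → D → F → G → H → I; its vertices are {D, F, G, H, I}.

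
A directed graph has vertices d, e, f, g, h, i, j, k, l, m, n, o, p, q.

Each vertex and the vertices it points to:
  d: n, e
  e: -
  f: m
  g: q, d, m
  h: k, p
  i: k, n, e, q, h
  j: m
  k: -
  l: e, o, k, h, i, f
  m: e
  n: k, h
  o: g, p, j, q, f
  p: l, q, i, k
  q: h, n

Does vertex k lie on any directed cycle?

No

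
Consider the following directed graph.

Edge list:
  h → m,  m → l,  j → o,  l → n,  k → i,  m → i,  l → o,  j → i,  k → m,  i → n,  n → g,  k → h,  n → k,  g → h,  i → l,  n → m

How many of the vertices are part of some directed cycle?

7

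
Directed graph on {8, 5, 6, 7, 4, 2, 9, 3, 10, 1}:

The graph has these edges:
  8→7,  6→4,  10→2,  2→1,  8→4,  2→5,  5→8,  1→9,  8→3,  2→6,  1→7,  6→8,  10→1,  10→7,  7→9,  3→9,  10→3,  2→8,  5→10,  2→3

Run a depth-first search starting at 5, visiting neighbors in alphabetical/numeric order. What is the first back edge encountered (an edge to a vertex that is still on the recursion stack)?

2->5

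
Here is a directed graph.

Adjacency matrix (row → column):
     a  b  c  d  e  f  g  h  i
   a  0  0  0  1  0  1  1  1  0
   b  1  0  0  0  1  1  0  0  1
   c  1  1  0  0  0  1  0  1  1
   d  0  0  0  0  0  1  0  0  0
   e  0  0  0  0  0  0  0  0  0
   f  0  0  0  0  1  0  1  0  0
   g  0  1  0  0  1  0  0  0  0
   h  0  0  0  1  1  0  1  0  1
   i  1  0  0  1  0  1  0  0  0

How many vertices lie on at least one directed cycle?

7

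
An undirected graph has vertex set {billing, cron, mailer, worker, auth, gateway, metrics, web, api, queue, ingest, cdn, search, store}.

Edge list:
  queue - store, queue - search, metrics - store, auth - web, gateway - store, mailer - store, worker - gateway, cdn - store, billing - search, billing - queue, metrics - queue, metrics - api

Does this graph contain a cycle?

DFS, tracking each vertex's parent; an edge to a visited non-parent vertex closes a cycle.
Start from metrics:
visit metrics (parent –)
  visit store (parent metrics)
    visit mailer (parent store)
      mailer–store: parent, skip
    store–metrics: parent, skip
    visit gateway (parent store)
      gateway–store: parent, skip
      visit worker (parent gateway)
        worker–gateway: parent, skip
    visit queue (parent store)
      visit billing (parent queue)
        visit search (parent billing)
          search–billing: parent, skip
          search–queue: queue visited and ≠ parent → cycle
Cycle: queue – billing – search – queue.

Yes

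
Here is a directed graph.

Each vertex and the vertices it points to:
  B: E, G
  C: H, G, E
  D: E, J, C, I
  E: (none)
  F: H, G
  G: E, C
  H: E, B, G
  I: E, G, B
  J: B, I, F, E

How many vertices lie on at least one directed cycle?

4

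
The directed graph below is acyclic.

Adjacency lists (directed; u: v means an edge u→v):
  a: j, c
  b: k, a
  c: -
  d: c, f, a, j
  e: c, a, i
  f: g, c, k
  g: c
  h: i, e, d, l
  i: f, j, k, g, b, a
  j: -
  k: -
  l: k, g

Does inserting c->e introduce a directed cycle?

Adding c→e creates a cycle iff e can already reach c.
Path from e: e → c.
So e → … → c → e is a cycle.

Yes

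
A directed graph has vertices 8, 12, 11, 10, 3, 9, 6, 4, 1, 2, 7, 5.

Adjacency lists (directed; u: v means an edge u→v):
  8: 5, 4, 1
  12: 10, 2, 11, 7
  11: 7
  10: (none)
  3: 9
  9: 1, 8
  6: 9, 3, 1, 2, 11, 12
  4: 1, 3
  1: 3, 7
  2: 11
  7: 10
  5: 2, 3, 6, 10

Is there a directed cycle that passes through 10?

No

10 lies on a cycle iff there is a path from 10 back to itself.
Exploring from 10, it never reaches itself; equivalently, its strongly connected component is a singleton.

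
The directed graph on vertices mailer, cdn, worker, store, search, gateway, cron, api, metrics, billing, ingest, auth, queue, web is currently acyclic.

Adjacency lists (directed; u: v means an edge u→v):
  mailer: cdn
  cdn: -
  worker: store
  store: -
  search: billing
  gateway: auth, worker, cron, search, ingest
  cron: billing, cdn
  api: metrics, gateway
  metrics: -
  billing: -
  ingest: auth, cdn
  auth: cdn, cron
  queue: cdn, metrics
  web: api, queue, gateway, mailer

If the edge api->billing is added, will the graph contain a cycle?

No

Adding api→billing creates a cycle iff billing can already reach api.
Explore from billing: no path reaches api. The graph stays acyclic.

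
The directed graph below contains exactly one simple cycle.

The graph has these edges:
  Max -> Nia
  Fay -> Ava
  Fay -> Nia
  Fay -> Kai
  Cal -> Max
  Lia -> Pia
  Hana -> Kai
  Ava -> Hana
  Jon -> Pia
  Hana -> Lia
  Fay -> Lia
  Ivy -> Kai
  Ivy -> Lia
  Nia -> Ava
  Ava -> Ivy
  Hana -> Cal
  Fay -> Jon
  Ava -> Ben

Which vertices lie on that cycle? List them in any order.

Ava, Cal, Max, Nia, Hana

DFS with gray/black marking from Ava:
Ava gray
  Hana gray
    Kai gray
    Kai black
    Lia gray
      Pia gray
      Pia black
    Lia black
    Cal gray
      Max gray
        Nia gray
          Nia→Ava: Ava is gray → back edge
Back edge closes the cycle Ava → Hana → Cal → Max → Nia → Ava; its vertices are {Ava, Cal, Max, Nia, Hana}.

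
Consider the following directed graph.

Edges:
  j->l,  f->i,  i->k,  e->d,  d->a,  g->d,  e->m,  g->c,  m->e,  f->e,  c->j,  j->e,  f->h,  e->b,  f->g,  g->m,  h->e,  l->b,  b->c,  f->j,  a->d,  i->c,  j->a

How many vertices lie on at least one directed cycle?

A vertex is on a directed cycle iff it belongs to a strongly connected component of size ≥ 2 (or has a self-loop).
The vertices on cycles are {a, b, c, d, e, j, l, m} — 8 in total.

8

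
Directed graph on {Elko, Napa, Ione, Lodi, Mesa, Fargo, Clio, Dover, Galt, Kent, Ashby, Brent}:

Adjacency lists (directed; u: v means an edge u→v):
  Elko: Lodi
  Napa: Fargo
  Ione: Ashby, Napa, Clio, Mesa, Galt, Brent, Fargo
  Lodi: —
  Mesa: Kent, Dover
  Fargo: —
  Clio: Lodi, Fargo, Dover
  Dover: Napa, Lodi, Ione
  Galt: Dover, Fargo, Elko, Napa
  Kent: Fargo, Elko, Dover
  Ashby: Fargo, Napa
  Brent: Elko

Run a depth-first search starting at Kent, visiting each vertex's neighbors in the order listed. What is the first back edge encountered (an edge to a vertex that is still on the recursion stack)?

Clio→Dover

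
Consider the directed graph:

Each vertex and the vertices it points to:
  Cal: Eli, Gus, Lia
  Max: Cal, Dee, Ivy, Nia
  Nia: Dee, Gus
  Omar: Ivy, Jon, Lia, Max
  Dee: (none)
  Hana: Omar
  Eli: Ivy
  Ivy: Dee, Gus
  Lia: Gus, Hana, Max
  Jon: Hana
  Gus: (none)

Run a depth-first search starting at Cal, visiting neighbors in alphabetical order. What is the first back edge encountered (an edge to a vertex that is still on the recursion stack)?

Jon->Hana

DFS from Cal (visiting neighbors in alphabetical order); mark gray on enter, black on exit:
Cal gray
  Eli gray
    Ivy gray
      Dee gray
      Dee black
      Gus gray
      Gus black
    Ivy black
  Eli black
  Cal→Gus: Gus black — skip
  Lia gray
    Lia→Gus: Gus black — skip
    Hana gray
      Omar gray
        Omar→Ivy: Ivy black — skip
        Jon gray
          Jon→Hana: Hana is gray → back edge
First back edge: Jon → Hana.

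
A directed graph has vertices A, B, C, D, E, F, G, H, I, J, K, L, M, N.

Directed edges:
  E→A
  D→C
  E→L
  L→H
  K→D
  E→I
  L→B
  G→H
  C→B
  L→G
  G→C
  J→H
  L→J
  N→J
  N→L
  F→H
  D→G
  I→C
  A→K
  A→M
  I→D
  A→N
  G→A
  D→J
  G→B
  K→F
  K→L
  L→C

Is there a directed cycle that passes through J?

No

J lies on a cycle iff there is a path from J back to itself.
Exploring from J, it never reaches itself; equivalently, its strongly connected component is a singleton.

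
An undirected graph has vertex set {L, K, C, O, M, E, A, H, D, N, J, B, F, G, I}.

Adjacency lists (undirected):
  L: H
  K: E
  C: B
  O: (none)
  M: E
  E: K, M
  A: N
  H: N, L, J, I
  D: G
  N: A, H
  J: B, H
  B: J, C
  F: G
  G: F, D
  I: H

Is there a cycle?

DFS, tracking each vertex's parent; an edge to a visited non-parent vertex closes a cycle.
Start from H:
visit H (parent –)
  visit N (parent H)
    visit A (parent N)
      A–N: parent, skip
    N–H: parent, skip
  visit L (parent H)
    L–H: parent, skip
  visit J (parent H)
    visit B (parent J)
      B–J: parent, skip
      visit C (parent B)
        C–B: parent, skip
    J–H: parent, skip
  visit I (parent H)
    I–H: parent, skip
visit K (parent –)
  visit E (parent K)
    E–K: parent, skip
    visit M (parent E)
      M–E: parent, skip
visit O (parent –)
visit D (parent –)
  visit G (parent D)
    visit F (parent G)
      F–G: parent, skip
    G–D: parent, skip
No non-parent visited neighbor found — the graph is a forest.

No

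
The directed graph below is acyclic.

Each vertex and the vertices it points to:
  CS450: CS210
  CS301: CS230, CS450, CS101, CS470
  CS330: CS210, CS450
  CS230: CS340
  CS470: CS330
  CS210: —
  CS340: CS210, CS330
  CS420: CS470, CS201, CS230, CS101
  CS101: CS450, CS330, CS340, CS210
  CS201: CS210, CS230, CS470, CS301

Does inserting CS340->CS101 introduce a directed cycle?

Yes

Adding CS340→CS101 creates a cycle iff CS101 can already reach CS340.
Path from CS101: CS101 → CS340.
So CS101 → … → CS340 → CS101 is a cycle.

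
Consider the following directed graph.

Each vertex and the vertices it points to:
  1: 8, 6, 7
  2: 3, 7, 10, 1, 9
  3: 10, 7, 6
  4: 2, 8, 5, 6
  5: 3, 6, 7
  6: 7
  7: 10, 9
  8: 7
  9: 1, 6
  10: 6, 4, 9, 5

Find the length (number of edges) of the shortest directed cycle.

3

For each vertex v, BFS finds the shortest path from v back to v.
The shortest such closed walk is 10 → 5 → 3 → 10, length 3.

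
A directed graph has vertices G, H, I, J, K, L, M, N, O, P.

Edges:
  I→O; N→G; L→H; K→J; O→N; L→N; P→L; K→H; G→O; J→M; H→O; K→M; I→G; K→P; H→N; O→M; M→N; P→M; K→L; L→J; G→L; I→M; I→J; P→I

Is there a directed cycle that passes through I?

No

I lies on a cycle iff there is a path from I back to itself.
Exploring from I, it never reaches itself; equivalently, its strongly connected component is a singleton.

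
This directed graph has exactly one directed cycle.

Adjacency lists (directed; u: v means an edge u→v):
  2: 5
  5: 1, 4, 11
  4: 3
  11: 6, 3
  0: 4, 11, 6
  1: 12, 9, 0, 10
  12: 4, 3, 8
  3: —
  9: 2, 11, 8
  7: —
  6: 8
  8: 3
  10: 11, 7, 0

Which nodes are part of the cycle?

DFS with gray/black marking from 5:
5 gray
  1 gray
    12 gray
      4 gray
        3 gray
        3 black
      4 black
      12→3: 3 black — skip
      8 gray
        8→3: 3 black — skip
      8 black
    12 black
    9 gray
      2 gray
        2→5: 5 is gray → back edge
Back edge closes the cycle 5 → 1 → 9 → 2 → 5; its vertices are {1, 2, 5, 9}.

1, 2, 5, 9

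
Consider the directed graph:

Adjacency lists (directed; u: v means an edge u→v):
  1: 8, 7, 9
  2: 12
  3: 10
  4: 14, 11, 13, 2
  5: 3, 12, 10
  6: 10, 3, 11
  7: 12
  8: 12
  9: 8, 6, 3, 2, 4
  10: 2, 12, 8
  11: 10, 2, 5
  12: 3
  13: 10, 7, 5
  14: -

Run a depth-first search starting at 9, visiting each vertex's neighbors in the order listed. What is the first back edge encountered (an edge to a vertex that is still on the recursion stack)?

DFS from 9 (visiting each vertex's neighbors in the order listed); mark gray on enter, black on exit:
9 gray
  8 gray
    12 gray
      3 gray
        10 gray
          2 gray
            2→12: 12 is gray → back edge
First back edge: 2 → 12.

2→12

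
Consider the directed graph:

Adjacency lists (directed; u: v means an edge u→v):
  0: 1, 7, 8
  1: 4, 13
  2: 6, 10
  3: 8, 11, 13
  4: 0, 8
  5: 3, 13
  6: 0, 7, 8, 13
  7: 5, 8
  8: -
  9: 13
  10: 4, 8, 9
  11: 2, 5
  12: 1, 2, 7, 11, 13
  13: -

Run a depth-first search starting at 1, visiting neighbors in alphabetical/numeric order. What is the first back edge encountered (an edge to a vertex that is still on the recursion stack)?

0→1

DFS from 1 (visiting neighbors in alphabetical/numeric order); mark gray on enter, black on exit:
1 gray
  4 gray
    0 gray
      0→1: 1 is gray → back edge
First back edge: 0 → 1.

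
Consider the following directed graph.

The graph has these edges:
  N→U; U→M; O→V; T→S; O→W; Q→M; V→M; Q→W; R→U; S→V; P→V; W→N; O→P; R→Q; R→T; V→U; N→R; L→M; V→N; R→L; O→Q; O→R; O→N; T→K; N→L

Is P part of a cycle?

P lies on a cycle iff there is a path from P back to itself.
Exploring from P, it never reaches itself; equivalently, its strongly connected component is a singleton.

No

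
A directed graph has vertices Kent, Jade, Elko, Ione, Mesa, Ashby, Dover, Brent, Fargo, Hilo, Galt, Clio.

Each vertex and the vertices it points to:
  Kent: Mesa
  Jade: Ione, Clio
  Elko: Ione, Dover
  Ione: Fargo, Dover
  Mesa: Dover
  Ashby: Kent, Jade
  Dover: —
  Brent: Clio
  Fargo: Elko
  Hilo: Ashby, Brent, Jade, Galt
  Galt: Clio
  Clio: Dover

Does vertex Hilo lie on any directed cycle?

Hilo lies on a cycle iff there is a path from Hilo back to itself.
Exploring from Hilo, it never reaches itself; equivalently, its strongly connected component is a singleton.

No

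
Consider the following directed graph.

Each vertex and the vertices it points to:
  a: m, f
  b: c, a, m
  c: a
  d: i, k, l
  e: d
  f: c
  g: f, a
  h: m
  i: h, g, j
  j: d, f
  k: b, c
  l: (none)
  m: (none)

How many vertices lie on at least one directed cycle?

6

A vertex is on a directed cycle iff it belongs to a strongly connected component of size ≥ 2 (or has a self-loop).
The vertices on cycles are {a, c, d, f, i, j} — 6 in total.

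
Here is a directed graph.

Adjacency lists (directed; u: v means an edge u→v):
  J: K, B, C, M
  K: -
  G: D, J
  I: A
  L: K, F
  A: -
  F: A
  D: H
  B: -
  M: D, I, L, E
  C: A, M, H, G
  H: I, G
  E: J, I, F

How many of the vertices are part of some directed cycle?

7

A vertex is on a directed cycle iff it belongs to a strongly connected component of size ≥ 2 (or has a self-loop).
The vertices on cycles are {C, D, E, G, H, J, M} — 7 in total.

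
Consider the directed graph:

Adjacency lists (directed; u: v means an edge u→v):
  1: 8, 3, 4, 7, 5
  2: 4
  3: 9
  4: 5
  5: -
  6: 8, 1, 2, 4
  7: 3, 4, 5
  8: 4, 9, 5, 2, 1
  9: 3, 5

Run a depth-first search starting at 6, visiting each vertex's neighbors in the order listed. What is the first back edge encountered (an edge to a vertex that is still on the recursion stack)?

DFS from 6 (visiting each vertex's neighbors in the order listed); mark gray on enter, black on exit:
6 gray
  8 gray
    4 gray
      5 gray
      5 black
    4 black
    9 gray
      3 gray
        3→9: 9 is gray → back edge
First back edge: 3 → 9.

3->9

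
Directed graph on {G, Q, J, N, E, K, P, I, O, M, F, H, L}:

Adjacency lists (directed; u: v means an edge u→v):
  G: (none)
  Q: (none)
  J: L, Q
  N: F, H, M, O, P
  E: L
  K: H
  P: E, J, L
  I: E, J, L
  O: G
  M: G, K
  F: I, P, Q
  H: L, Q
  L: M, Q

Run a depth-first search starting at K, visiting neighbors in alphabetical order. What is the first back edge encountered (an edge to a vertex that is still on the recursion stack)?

M→K

DFS from K (visiting neighbors in alphabetical order); mark gray on enter, black on exit:
K gray
  H gray
    L gray
      M gray
        G gray
        G black
        M→K: K is gray → back edge
First back edge: M → K.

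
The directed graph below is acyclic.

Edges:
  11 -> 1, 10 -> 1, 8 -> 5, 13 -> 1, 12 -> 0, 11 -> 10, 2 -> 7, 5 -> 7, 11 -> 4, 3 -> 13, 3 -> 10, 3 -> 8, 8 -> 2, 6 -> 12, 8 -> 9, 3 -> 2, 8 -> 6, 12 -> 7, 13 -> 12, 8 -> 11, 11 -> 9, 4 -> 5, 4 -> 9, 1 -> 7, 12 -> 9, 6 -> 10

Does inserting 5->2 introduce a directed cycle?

Adding 5→2 creates a cycle iff 2 can already reach 5.
Explore from 2: no path reaches 5. The graph stays acyclic.

No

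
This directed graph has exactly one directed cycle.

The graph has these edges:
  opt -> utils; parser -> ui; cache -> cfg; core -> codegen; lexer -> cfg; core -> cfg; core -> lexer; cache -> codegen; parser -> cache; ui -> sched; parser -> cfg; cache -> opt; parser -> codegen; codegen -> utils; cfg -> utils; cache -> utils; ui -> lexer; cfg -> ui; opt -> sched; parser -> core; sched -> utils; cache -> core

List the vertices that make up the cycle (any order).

DFS with gray/black marking from ui:
ui gray
  lexer gray
    cfg gray
      utils gray
      utils black
      cfg→ui: ui is gray → back edge
Back edge closes the cycle ui → lexer → cfg → ui; its vertices are {ui, cfg, lexer}.

ui, cfg, lexer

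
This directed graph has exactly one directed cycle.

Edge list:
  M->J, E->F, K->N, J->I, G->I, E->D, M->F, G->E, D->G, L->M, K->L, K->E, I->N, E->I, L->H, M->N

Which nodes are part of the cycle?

D, E, G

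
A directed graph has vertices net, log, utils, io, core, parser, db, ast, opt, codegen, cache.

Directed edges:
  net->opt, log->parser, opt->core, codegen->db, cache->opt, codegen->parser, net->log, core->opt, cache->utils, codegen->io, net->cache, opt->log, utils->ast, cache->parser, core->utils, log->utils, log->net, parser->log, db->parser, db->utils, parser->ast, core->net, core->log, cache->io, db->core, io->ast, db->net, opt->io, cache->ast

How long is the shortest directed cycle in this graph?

2

For each vertex v, BFS finds the shortest path from v back to v.
The shortest such closed walk is net → log → net, length 2.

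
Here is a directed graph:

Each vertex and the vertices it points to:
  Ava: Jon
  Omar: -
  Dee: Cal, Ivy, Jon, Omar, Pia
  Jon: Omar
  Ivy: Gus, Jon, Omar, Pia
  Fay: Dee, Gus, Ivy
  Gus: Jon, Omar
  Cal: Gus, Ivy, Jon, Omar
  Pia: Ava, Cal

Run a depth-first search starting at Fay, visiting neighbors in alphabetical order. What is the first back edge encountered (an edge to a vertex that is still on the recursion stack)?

Pia→Cal

DFS from Fay (visiting neighbors in alphabetical order); mark gray on enter, black on exit:
Fay gray
  Dee gray
    Cal gray
      Gus gray
        Jon gray
          Omar gray
          Omar black
        Jon black
        Gus→Omar: Omar black — skip
      Gus black
      Ivy gray
        Ivy→Gus: Gus black — skip
        Ivy→Jon: Jon black — skip
        Ivy→Omar: Omar black — skip
        Pia gray
          Ava gray
            Ava→Jon: Jon black — skip
          Ava black
          Pia→Cal: Cal is gray → back edge
First back edge: Pia → Cal.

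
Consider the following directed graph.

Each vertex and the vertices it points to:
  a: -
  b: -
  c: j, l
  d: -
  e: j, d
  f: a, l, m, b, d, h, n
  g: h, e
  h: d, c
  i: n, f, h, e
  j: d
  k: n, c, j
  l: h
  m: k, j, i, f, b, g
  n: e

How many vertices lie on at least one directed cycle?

A vertex is on a directed cycle iff it belongs to a strongly connected component of size ≥ 2 (or has a self-loop).
The vertices on cycles are {c, f, h, i, l, m} — 6 in total.

6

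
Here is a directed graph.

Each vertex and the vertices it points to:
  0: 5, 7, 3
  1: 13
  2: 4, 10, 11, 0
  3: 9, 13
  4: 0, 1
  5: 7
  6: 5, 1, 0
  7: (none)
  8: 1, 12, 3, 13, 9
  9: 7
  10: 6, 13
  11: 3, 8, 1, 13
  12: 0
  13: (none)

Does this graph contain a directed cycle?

No

DFS with white/gray/black marking, starting from 11:
11 gray
  3 gray
    9 gray
      7 gray
      7 black
    9 black
    13 gray
    13 black
  3 black
  8 gray
    1 gray
      1→13: 13 black — skip
    1 black
    12 gray
      0 gray
        5 gray
          5→7: 7 black — skip
        5 black
        0→7: 7 black — skip
        0→3: 3 black — skip
      0 black
    12 black
    8→3: 3 black — skip
    8→13: 13 black — skip
    8→9: 9 black — skip
  8 black
  11→1: 1 black — skip
  11→13: 13 black — skip
11 black
2 gray
  4 gray
    4→0: 0 black — skip
    4→1: 1 black — skip
  4 black
  10 gray
    6 gray
      6→5: 5 black — skip
      6→1: 1 black — skip
      6→0: 0 black — skip
    6 black
    10→13: 13 black — skip
  10 black
  2→11: 11 black — skip
  2→0: 0 black — skip
2 black
Every edge goes to a white or black vertex — no back edge, so the graph is acyclic.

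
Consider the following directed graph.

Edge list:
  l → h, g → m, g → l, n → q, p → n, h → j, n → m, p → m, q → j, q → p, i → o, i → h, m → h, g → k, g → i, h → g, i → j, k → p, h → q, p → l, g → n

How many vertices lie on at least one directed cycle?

9

A vertex is on a directed cycle iff it belongs to a strongly connected component of size ≥ 2 (or has a self-loop).
The vertices on cycles are {g, h, i, k, l, m, n, p, q} — 9 in total.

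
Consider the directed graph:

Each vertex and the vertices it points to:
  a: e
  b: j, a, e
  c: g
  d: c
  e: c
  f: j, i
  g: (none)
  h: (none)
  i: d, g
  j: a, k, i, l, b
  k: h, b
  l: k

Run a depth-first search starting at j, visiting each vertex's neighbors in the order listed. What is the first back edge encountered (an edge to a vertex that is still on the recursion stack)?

DFS from j (visiting each vertex's neighbors in the order listed); mark gray on enter, black on exit:
j gray
  a gray
    e gray
      c gray
        g gray
        g black
      c black
    e black
  a black
  k gray
    h gray
    h black
    b gray
      b→j: j is gray → back edge
First back edge: b → j.

b->j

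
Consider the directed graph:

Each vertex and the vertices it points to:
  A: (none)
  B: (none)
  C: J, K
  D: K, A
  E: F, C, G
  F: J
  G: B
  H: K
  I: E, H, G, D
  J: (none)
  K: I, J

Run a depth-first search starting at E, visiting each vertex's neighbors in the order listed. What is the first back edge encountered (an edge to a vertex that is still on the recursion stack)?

I→E

DFS from E (visiting each vertex's neighbors in the order listed); mark gray on enter, black on exit:
E gray
  F gray
    J gray
    J black
  F black
  C gray
    C→J: J black — skip
    K gray
      I gray
        I→E: E is gray → back edge
First back edge: I → E.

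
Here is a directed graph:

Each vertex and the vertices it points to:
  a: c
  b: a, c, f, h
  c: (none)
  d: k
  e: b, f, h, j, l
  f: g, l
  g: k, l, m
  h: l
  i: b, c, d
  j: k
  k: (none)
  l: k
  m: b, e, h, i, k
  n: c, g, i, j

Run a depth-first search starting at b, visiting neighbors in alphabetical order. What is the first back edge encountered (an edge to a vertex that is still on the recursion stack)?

DFS from b (visiting neighbors in alphabetical order); mark gray on enter, black on exit:
b gray
  a gray
    c gray
    c black
  a black
  b→c: c black — skip
  f gray
    g gray
      k gray
      k black
      l gray
        l→k: k black — skip
      l black
      m gray
        m→b: b is gray → back edge
First back edge: m → b.

m→b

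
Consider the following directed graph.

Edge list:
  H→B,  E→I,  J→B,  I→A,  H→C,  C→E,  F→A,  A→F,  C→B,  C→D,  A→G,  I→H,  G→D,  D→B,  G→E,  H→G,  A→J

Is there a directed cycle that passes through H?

H is on a cycle iff H can reach itself via ≥1 edge.
H → C → E → I → H — yes.

Yes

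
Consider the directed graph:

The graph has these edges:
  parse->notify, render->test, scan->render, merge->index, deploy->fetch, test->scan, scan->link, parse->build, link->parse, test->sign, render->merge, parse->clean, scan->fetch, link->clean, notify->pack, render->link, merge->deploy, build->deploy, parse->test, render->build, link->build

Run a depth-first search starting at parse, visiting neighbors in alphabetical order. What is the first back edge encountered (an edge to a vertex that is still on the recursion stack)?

DFS from parse (visiting neighbors in alphabetical order); mark gray on enter, black on exit:
parse gray
  build gray
    deploy gray
      fetch gray
      fetch black
    deploy black
  build black
  clean gray
  clean black
  notify gray
    pack gray
    pack black
  notify black
  test gray
    scan gray
      scan→fetch: fetch black — skip
      link gray
        link→build: build black — skip
        link→clean: clean black — skip
        link→parse: parse is gray → back edge
First back edge: link → parse.

link->parse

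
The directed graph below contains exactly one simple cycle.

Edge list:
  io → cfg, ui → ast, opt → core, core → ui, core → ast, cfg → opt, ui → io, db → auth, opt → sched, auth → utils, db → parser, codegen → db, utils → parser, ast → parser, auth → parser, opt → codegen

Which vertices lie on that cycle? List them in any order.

io, ui, cfg, opt, core

DFS with gray/black marking from opt:
opt gray
  sched gray
  sched black
  codegen gray
    db gray
      parser gray
      parser black
      auth gray
        utils gray
          utils→parser: parser black — skip
        utils black
        auth→parser: parser black — skip
      auth black
    db black
  codegen black
  core gray
    ui gray
      io gray
        cfg gray
          cfg→opt: opt is gray → back edge
Back edge closes the cycle opt → core → ui → io → cfg → opt; its vertices are {io, ui, cfg, opt, core}.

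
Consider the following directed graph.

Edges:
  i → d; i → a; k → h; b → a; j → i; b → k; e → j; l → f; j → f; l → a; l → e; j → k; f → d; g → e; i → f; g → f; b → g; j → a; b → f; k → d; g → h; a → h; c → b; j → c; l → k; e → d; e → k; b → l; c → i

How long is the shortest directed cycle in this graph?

For each vertex v, BFS finds the shortest path from v back to v.
The shortest such closed walk is e → j → c → b → l → e, length 5.

5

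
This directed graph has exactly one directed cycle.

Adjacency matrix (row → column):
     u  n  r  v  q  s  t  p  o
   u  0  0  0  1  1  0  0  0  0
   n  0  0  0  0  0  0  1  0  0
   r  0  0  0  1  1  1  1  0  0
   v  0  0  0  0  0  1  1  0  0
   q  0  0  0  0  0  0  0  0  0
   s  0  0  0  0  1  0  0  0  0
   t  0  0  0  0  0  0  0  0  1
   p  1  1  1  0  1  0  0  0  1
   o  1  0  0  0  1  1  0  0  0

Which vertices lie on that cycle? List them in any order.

DFS with gray/black marking from o:
o gray
  u gray
    v gray
      s gray
        q gray
        q black
      s black
      t gray
        t→o: o is gray → back edge
Back edge closes the cycle o → u → v → t → o; its vertices are {o, t, u, v}.

o, t, u, v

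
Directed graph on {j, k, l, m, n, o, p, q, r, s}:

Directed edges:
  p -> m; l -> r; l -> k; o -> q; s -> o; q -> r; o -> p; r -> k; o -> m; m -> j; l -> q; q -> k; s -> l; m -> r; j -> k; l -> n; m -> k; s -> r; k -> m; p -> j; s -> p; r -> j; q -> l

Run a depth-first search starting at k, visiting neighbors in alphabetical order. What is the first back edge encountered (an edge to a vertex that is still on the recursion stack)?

j->k

DFS from k (visiting neighbors in alphabetical order); mark gray on enter, black on exit:
k gray
  m gray
    j gray
      j→k: k is gray → back edge
First back edge: j → k.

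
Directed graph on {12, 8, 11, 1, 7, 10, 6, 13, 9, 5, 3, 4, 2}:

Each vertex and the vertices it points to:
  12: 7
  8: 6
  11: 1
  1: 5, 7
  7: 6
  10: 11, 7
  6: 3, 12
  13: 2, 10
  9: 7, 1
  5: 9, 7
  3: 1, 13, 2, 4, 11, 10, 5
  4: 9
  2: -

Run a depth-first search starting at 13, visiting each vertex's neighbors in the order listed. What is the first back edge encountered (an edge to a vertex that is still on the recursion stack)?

3->1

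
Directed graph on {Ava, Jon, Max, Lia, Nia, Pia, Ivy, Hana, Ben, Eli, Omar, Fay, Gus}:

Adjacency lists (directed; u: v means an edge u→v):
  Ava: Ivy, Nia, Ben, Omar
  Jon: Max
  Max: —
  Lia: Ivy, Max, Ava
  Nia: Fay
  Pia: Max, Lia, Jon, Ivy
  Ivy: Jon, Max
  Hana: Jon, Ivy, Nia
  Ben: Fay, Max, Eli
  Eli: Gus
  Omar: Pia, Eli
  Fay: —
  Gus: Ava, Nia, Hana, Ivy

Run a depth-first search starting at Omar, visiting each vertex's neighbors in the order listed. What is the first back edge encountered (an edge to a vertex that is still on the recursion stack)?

DFS from Omar (visiting each vertex's neighbors in the order listed); mark gray on enter, black on exit:
Omar gray
  Pia gray
    Max gray
    Max black
    Lia gray
      Ivy gray
        Jon gray
          Jon→Max: Max black — skip
        Jon black
        Ivy→Max: Max black — skip
      Ivy black
      Lia→Max: Max black — skip
      Ava gray
        Ava→Ivy: Ivy black — skip
        Nia gray
          Fay gray
          Fay black
        Nia black
        Ben gray
          Ben→Fay: Fay black — skip
          Ben→Max: Max black — skip
          Eli gray
            Gus gray
              Gus→Ava: Ava is gray → back edge
First back edge: Gus → Ava.

Gus→Ava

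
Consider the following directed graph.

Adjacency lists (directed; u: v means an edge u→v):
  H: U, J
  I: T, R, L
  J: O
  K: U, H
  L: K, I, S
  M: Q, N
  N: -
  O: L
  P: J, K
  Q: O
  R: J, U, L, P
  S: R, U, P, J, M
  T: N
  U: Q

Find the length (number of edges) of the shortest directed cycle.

2

For each vertex v, BFS finds the shortest path from v back to v.
The shortest such closed walk is L → I → L, length 2.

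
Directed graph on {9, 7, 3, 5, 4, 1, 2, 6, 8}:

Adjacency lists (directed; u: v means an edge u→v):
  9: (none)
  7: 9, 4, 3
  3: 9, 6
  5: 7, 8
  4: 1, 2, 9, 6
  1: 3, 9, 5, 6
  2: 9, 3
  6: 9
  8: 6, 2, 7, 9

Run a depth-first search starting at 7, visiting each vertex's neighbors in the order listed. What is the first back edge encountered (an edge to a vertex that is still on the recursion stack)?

5->7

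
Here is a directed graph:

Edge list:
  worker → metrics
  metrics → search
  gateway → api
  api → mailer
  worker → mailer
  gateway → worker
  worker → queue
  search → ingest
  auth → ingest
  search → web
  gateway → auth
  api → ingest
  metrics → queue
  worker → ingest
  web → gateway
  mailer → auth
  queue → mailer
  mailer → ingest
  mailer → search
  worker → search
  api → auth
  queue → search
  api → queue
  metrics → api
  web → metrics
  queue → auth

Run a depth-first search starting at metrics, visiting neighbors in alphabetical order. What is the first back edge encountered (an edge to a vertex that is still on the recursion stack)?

gateway->api

DFS from metrics (visiting neighbors in alphabetical order); mark gray on enter, black on exit:
metrics gray
  api gray
    auth gray
      ingest gray
      ingest black
    auth black
    api→ingest: ingest black — skip
    mailer gray
      mailer→auth: auth black — skip
      mailer→ingest: ingest black — skip
      search gray
        search→ingest: ingest black — skip
        web gray
          gateway gray
            gateway→api: api is gray → back edge
First back edge: gateway → api.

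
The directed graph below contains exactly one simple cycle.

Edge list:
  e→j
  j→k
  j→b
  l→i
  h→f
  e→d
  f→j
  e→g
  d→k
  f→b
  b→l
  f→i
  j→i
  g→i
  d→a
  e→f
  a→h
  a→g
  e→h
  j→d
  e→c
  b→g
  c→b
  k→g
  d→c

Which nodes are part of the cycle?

a, d, f, h, j

DFS with gray/black marking from f:
f gray
  i gray
  i black
  j gray
    j→i: i black — skip
    d gray
      k gray
        g gray
          g→i: i black — skip
        g black
      k black
      c gray
        b gray
          l gray
            l→i: i black — skip
          l black
          b→g: g black — skip
        b black
      c black
      a gray
        h gray
          h→f: f is gray → back edge
Back edge closes the cycle f → j → d → a → h → f; its vertices are {a, d, f, h, j}.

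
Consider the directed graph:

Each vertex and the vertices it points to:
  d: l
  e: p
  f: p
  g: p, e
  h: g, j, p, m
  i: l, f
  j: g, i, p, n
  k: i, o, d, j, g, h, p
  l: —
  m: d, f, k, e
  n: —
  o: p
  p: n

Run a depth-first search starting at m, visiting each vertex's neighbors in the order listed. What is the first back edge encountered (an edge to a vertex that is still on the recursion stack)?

h->m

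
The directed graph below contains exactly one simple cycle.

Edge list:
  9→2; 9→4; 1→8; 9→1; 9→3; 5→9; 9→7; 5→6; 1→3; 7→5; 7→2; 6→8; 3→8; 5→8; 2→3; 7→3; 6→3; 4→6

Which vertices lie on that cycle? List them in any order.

5, 7, 9

DFS with gray/black marking from 5:
5 gray
  8 gray
  8 black
  6 gray
    3 gray
      3→8: 8 black — skip
    3 black
    6→8: 8 black — skip
  6 black
  9 gray
    4 gray
      4→6: 6 black — skip
    4 black
    2 gray
      2→3: 3 black — skip
    2 black
    7 gray
      7→2: 2 black — skip
      7→3: 3 black — skip
      7→5: 5 is gray → back edge
Back edge closes the cycle 5 → 9 → 7 → 5; its vertices are {5, 7, 9}.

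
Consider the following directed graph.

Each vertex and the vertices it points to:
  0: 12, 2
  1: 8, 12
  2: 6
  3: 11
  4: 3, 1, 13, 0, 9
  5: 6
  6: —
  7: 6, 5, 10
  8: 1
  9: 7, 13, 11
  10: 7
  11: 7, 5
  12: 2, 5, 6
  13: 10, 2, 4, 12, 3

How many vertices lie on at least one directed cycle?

7

A vertex is on a directed cycle iff it belongs to a strongly connected component of size ≥ 2 (or has a self-loop).
The vertices on cycles are {1, 4, 7, 8, 9, 10, 13} — 7 in total.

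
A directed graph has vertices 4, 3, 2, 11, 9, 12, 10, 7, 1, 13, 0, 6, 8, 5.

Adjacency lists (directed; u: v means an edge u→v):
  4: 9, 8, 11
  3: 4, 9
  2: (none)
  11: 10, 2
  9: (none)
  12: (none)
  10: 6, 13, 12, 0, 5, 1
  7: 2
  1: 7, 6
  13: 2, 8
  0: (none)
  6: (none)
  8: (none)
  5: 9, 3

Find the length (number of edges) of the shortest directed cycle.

5

For each vertex v, BFS finds the shortest path from v back to v.
The shortest such closed walk is 10 → 5 → 3 → 4 → 11 → 10, length 5.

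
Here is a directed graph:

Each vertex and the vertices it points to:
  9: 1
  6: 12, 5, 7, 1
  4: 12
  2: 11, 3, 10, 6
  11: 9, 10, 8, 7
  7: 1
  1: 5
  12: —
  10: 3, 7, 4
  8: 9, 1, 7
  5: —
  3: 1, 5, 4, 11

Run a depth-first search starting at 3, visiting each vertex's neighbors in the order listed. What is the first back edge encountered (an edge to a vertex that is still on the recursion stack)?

DFS from 3 (visiting each vertex's neighbors in the order listed); mark gray on enter, black on exit:
3 gray
  1 gray
    5 gray
    5 black
  1 black
  3→5: 5 black — skip
  4 gray
    12 gray
    12 black
  4 black
  11 gray
    9 gray
      9→1: 1 black — skip
    9 black
    10 gray
      10→3: 3 is gray → back edge
First back edge: 10 → 3.

10->3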